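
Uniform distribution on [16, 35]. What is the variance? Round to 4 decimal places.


Var = (b-a)^2 / 12
(b-a)^2 = (35 - 16)^2 = 361
Var = 361/12 ≈ 30.083333

30.0833


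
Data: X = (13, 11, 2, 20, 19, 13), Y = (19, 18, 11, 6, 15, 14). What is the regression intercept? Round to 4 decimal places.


a = ybar - b*xbar, where b = sum((xi-xbar)(yi-ybar)) / sum((xi-xbar)^2)
n = 6, xbar = 78/6 = 13, ybar = 83/6 ≈ 13.833333
Sxy = sum((xi-xbar)(yi-ybar)) = -25
Sxx = sum((xi-xbar)^2) = 210
b = Sxy / Sxx = -5/42 ≈ -0.119048
a = 13.833333 - (-0.119048) * 13 = 323/21 ≈ 15.380952

15.3810


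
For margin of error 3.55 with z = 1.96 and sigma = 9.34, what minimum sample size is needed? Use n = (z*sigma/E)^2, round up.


z*sigma/E = 1.96 * 9.34 / 3.55 = 45766/8875 ≈ 5.156732
(z*sigma/E)^2 ≈ 26.591889
round up: n = 27

27


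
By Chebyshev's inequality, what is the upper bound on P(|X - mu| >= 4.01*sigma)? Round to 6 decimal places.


P <= 1/k^2
k^2 = 4.01^2 = 16.0801
1/k^2 = 1 / 16.0801 ≈ 0.06218867

0.062189


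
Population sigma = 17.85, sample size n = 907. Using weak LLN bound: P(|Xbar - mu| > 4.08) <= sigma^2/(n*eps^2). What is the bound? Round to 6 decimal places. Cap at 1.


bound = min(1, sigma^2/(n*eps^2))
sigma^2 = 17.85^2 = 318.6225
n*eps^2 = 907 * 4.08^2 = 907 * 16.6464 = 15098.2848
sigma^2/(n*eps^2) = 318.6225 / 15098.2848 ≈ 0.02110322

0.021103


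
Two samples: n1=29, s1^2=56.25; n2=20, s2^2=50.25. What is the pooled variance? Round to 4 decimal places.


sp^2 = ((n1-1)*s1^2 + (n2-1)*s2^2)/(n1+n2-2)
(n1-1)*s1^2 = 28 * 56.25 = 1575
(n2-1)*s2^2 = 19 * 50.25 = 954.75
numerator = 1575 + 954.75 = 2529.75
n1+n2-2 = 47
sp^2 = 2529.75 / 47 = 10119/188 ≈ 53.824468

53.8245


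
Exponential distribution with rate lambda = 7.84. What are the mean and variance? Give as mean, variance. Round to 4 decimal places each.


mean = 1/lam, var = 1/lam^2
mean = 1 / 7.84 = 25/196 ≈ 0.127551
lam^2 = 7.84^2 = 61.4656
var = 1 / 61.4656 ≈ 0.016269

0.1276, 0.0163


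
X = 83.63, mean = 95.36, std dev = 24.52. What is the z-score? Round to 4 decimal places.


z = (X - mu) / sigma
X - mu = 83.63 - 95.36 = -11.73
z = -11.73 / 24.52 = -1173/2452 ≈ -0.478385

-0.4784


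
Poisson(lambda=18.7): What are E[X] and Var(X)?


E[X] = Var(X) = lambda = 18.7

18.7, 18.7


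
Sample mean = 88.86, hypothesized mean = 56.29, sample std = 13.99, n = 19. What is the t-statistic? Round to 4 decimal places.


t = (xbar - mu0) / (s/sqrt(n))
xbar - mu0 = 88.86 - 56.29 = 32.57
sqrt(19) ≈ 4.35889894
s/sqrt(n) = 13.99 / 4.35889894 ≈ 3.20952612
t = 32.57 / 3.20952612 ≈ 10.147916

10.1479


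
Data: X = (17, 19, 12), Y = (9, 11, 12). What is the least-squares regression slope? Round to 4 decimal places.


b = sum((xi-xbar)(yi-ybar)) / sum((xi-xbar)^2)
n = 3, xbar = 48/3 = 16, ybar = 32/3 ≈ 10.666667
Sxy = sum((xi-xbar)(yi-ybar)) = -6
Sxx = sum((xi-xbar)^2) = 26
b = Sxy / Sxx = -3/13 ≈ -0.230769

-0.2308


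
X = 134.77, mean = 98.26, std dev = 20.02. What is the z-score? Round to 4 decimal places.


z = (X - mu) / sigma
X - mu = 134.77 - 98.26 = 36.51
z = 36.51 / 20.02 = 3651/2002 ≈ 1.823676

1.8237


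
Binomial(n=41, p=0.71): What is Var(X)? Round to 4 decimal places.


Var = n*p*(1-p) = 41 * 0.71 * 0.29 = 8.4419

8.4419


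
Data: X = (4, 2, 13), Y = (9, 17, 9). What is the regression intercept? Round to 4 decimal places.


a = ybar - b*xbar, where b = sum((xi-xbar)(yi-ybar)) / sum((xi-xbar)^2)
n = 3, xbar = 19/3 ≈ 6.333333, ybar = 35/3 ≈ 11.666667
Sxy = sum((xi-xbar)(yi-ybar)) = -104/3 ≈ -34.666667
Sxx = sum((xi-xbar)^2) = 206/3 ≈ 68.666667
b = Sxy / Sxx = -52/103 ≈ -0.504854
a = 11.666667 - (-0.504854) * 6.333333 = 1531/103 ≈ 14.864078

14.8641


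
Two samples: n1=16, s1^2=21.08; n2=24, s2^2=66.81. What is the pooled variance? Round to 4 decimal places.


sp^2 = ((n1-1)*s1^2 + (n2-1)*s2^2)/(n1+n2-2)
(n1-1)*s1^2 = 15 * 21.08 = 316.2
(n2-1)*s2^2 = 23 * 66.81 = 1536.63
numerator = 316.2 + 1536.63 = 1852.83
n1+n2-2 = 38
sp^2 = 1852.83 / 38 = 185283/3800 ≈ 48.758684

48.7587


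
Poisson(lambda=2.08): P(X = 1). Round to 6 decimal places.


P = e^(-lam) * lam^k / k!
e^(-2.08) ≈ 0.1249302
lam^k = 2.08^1 = 2.08
k! = 1! = 1
P = 0.1249302 * 2.08 / 1 ≈ 0.259855

0.259855


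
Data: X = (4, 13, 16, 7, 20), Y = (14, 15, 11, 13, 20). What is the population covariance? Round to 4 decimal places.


Cov = (1/n)*sum((xi-xbar)(yi-ybar))
n = 5, xbar = 60/5 = 12, ybar = 73/5 = 14.6
sum((xi-xbar)(yi-ybar)) = 42
Cov = 42 / 5 = 8.4

8.4000


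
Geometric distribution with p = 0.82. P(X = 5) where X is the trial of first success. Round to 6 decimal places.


P = (1-p)^(k-1) * p
(1-p)^(k-1) = 0.18^4 = 0.00104976
P = 0.00104976 * 0.82 = 0.0008608032

0.000861


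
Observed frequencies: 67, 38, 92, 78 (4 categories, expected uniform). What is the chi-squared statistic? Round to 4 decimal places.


chi2 = sum((O-E)^2/E), E = total/4
total = 275, E = 275/4 = 68.75
(67 - 68.75)^2 / 68.75 = 3.0625 / 68.75 = 49/1100 ≈ 0.044545
(38 - 68.75)^2 / 68.75 = 945.5625 / 68.75 = 15129/1100 ≈ 13.753636
(92 - 68.75)^2 / 68.75 = 540.5625 / 68.75 = 8649/1100 ≈ 7.862727
(78 - 68.75)^2 / 68.75 = 85.5625 / 68.75 = 1369/1100 ≈ 1.244545
chi2 = 6299/275 ≈ 22.905455

22.9055


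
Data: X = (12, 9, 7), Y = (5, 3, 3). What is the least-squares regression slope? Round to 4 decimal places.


b = sum((xi-xbar)(yi-ybar)) / sum((xi-xbar)^2)
n = 3, xbar = 28/3 ≈ 9.333333, ybar = 11/3 ≈ 3.666667
Sxy = sum((xi-xbar)(yi-ybar)) = 16/3 ≈ 5.333333
Sxx = sum((xi-xbar)^2) = 38/3 ≈ 12.666667
b = Sxy / Sxx = 8/19 ≈ 0.421053

0.4211


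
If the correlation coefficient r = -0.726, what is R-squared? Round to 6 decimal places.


R^2 = r^2 = (-0.726)^2 = 0.527076

0.527076


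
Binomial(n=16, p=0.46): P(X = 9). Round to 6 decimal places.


P = C(n,k) * p^k * (1-p)^(n-k)
C(16,9) = 11440
p^k = 0.46^9 ≈ 0.0009221902
(1-p)^(n-k) = 0.54^7 ≈ 0.01338925
P = 11440 * 0.0009221902 * 0.01338925 ≈ 0.141255

0.141255


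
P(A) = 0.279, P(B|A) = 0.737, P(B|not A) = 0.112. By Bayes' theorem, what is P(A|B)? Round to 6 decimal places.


P(A|B) = P(B|A)*P(A) / P(B), P(B) = P(B|A)*P(A) + P(B|not A)*P(not A)
P(B|A)*P(A) = 0.737 * 0.279 = 0.205623
P(B|not A)*P(not A) = 0.112 * 0.721 = 0.080752
P(B) = 0.205623 + 0.080752 = 0.286375
P(A|B) = 0.205623 / 0.286375 ≈ 0.71802008

0.718020


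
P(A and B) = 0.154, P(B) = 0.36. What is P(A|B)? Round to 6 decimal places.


P(A|B) = P(A and B) / P(B) = 0.154 / 0.36 = 77/180 ≈ 0.42777778

0.427778


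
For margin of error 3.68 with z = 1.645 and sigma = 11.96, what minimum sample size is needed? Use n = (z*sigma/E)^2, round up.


z*sigma/E = 1.645 * 11.96 / 3.68 = 5.34625
(z*sigma/E)^2 ≈ 28.582389
round up: n = 29

29


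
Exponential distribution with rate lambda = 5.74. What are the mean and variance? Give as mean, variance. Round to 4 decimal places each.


mean = 1/lam, var = 1/lam^2
mean = 1 / 5.74 = 50/287 ≈ 0.174216
lam^2 = 5.74^2 = 32.9476
var = 1 / 32.9476 ≈ 0.030351

0.1742, 0.0304


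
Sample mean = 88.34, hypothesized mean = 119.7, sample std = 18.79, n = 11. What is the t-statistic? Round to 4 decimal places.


t = (xbar - mu0) / (s/sqrt(n))
xbar - mu0 = 88.34 - 119.7 = -31.36
sqrt(11) ≈ 3.31662479
s/sqrt(n) = 18.79 / 3.31662479 ≈ 5.66539816
t = -31.36 / 5.66539816 ≈ -5.535357

-5.5354


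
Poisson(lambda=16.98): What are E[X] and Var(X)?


E[X] = Var(X) = lambda = 16.98

16.98, 16.98


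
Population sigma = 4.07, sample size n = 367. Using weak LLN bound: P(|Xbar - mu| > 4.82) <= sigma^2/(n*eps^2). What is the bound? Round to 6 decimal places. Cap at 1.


bound = min(1, sigma^2/(n*eps^2))
sigma^2 = 4.07^2 = 16.5649
n*eps^2 = 367 * 4.82^2 = 367 * 23.2324 = 8526.2908
sigma^2/(n*eps^2) = 16.5649 / 8526.2908 ≈ 0.00194280

0.001943


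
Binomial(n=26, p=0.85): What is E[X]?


E[X] = n*p = 26 * 0.85 = 22.1

22.1


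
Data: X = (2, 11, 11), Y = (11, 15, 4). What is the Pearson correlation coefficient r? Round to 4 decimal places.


r = sum((xi-xbar)(yi-ybar)) / sqrt(sum((xi-xbar)^2) * sum((yi-ybar)^2))
n = 3, xbar = 24/3 = 8, ybar = 30/3 = 10
Sxy = sum((xi-xbar)(yi-ybar)) = -9
Sxx = sum((xi-xbar)^2) = 54
Syy = sum((yi-ybar)^2) = 62
sqrt(Sxx*Syy) ≈ 57.861905
r = Sxy / sqrt(Sxx*Syy) = -9 / 57.861905 ≈ -0.155543

-0.1555


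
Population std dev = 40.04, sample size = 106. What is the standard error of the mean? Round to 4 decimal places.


SE = sigma / sqrt(n)
sqrt(106) ≈ 10.295630
SE = 40.04 / 10.295630 ≈ 3.889029

3.8890


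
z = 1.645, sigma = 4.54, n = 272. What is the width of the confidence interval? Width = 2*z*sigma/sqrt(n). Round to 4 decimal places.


width = 2*z*sigma/sqrt(n)
2*z*sigma = 2 * 1.645 * 4.54 = 14.9366
sqrt(272) ≈ 16.492423
width = 14.9366 / 16.492423 ≈ 0.905664

0.9057


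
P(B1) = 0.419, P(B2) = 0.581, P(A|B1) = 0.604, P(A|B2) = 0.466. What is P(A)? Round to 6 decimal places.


P(A) = P(A|B1)*P(B1) + P(A|B2)*P(B2)
P(A|B1)*P(B1) = 0.604 * 0.419 = 0.253076
P(A|B2)*P(B2) = 0.466 * 0.581 = 0.270746
P(A) = 0.253076 + 0.270746 = 0.523822

0.523822


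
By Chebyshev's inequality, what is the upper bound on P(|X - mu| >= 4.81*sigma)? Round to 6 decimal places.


P <= 1/k^2
k^2 = 4.81^2 = 23.1361
1/k^2 = 1 / 23.1361 ≈ 0.04322250

0.043222


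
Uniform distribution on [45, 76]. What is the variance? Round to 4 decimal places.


Var = (b-a)^2 / 12
(b-a)^2 = (76 - 45)^2 = 961
Var = 961/12 ≈ 80.083333

80.0833


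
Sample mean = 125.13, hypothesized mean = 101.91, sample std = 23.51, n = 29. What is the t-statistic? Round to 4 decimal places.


t = (xbar - mu0) / (s/sqrt(n))
xbar - mu0 = 125.13 - 101.91 = 23.22
sqrt(29) ≈ 5.38516481
s/sqrt(n) = 23.51 / 5.38516481 ≈ 4.36569740
t = 23.22 / 4.36569740 ≈ 5.318738

5.3187


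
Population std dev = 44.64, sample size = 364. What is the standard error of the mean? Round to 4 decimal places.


SE = sigma / sqrt(n)
sqrt(364) ≈ 19.078784
SE = 44.64 / 19.078784 ≈ 2.339772

2.3398


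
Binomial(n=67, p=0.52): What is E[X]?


E[X] = n*p = 67 * 0.52 = 34.84

34.84


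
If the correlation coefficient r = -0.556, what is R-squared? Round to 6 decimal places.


R^2 = r^2 = (-0.556)^2 = 0.309136

0.309136


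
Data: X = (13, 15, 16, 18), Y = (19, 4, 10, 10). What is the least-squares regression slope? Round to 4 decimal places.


b = sum((xi-xbar)(yi-ybar)) / sum((xi-xbar)^2)
n = 4, xbar = 62/4 = 15.5, ybar = 43/4 = 10.75
Sxy = sum((xi-xbar)(yi-ybar)) = -19.5
Sxx = sum((xi-xbar)^2) = 13
b = Sxy / Sxx = -1.5

-1.5000


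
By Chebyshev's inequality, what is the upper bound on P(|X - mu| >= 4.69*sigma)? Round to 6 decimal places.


P <= 1/k^2
k^2 = 4.69^2 = 21.9961
1/k^2 = 1 / 21.9961 ≈ 0.04546260

0.045463


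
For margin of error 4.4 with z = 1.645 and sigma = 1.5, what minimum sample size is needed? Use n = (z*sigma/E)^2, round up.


z*sigma/E = 1.645 * 1.5 / 4.4 = 987/1760 ≈ 0.560795
(z*sigma/E)^2 ≈ 0.314492
round up: n = 1

1


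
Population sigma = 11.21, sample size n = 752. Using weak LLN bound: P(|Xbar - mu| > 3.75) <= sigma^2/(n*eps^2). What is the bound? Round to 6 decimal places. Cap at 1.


bound = min(1, sigma^2/(n*eps^2))
sigma^2 = 11.21^2 = 125.6641
n*eps^2 = 752 * 3.75^2 = 752 * 14.0625 = 10575
sigma^2/(n*eps^2) = 125.6641 / 10575 ≈ 0.01188313

0.011883


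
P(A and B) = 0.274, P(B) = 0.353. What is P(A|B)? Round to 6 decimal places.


P(A|B) = P(A and B) / P(B) = 0.274 / 0.353 = 274/353 ≈ 0.77620397

0.776204


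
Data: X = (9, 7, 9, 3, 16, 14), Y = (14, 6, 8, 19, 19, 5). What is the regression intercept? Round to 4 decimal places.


a = ybar - b*xbar, where b = sum((xi-xbar)(yi-ybar)) / sum((xi-xbar)^2)
n = 6, xbar = 58/6 = 29/3 ≈ 9.666667, ybar = 71/6 ≈ 11.833333
Sxy = sum((xi-xbar)(yi-ybar)) = -46/3 ≈ -15.333333
Sxx = sum((xi-xbar)^2) = 334/3 ≈ 111.333333
b = Sxy / Sxx = -23/167 ≈ -0.137725
a = 11.833333 - (-0.137725) * 9.666667 = 4397/334 ≈ 13.164671

13.1647


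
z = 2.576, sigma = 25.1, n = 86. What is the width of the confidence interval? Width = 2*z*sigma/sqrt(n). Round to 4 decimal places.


width = 2*z*sigma/sqrt(n)
2*z*sigma = 2 * 2.576 * 25.1 = 129.3152
sqrt(86) ≈ 9.273618
width = 129.3152 / 9.273618 ≈ 13.944417

13.9444


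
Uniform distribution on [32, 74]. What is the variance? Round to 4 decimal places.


Var = (b-a)^2 / 12
(b-a)^2 = (74 - 32)^2 = 1764
Var = 1764/12 = 147

147.0000


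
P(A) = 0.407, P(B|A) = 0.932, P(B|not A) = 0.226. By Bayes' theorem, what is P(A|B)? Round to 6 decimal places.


P(A|B) = P(B|A)*P(A) / P(B), P(B) = P(B|A)*P(A) + P(B|not A)*P(not A)
P(B|A)*P(A) = 0.932 * 0.407 = 0.379324
P(B|not A)*P(not A) = 0.226 * 0.593 = 0.134018
P(B) = 0.379324 + 0.134018 = 0.513342
P(A|B) = 0.379324 / 0.513342 ≈ 0.73893038

0.738930


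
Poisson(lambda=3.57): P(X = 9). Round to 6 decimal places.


P = e^(-lam) * lam^k / k!
e^(-3.57) ≈ 0.02815585
lam^k = 3.57^9 ≈ 94191.984068
k! = 9! = 362880
P = 0.02815585 * 94191.984068 / 362880 ≈ 0.007308

0.007308


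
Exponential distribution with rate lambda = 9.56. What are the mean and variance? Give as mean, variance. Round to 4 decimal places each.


mean = 1/lam, var = 1/lam^2
mean = 1 / 9.56 = 25/239 ≈ 0.104603
lam^2 = 9.56^2 = 91.3936
var = 1 / 91.3936 ≈ 0.010942

0.1046, 0.0109


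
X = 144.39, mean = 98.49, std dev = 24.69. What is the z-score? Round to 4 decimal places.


z = (X - mu) / sigma
X - mu = 144.39 - 98.49 = 45.9
z = 45.9 / 24.69 = 1530/823 ≈ 1.859052

1.8591


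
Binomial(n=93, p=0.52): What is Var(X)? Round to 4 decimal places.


Var = n*p*(1-p) = 93 * 0.52 * 0.48 = 23.2128

23.2128


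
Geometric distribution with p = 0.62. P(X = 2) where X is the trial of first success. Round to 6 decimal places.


P = (1-p)^(k-1) * p
(1-p)^(k-1) = 0.38^1 = 0.38
P = 0.38 * 0.62 = 0.2356

0.235600


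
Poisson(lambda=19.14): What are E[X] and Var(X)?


E[X] = Var(X) = lambda = 19.14

19.14, 19.14


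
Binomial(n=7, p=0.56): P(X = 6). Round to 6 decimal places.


P = C(n,k) * p^k * (1-p)^(n-k)
C(7,6) = 7
p^k = 0.56^6 ≈ 0.03084098
(1-p)^(n-k) = 0.44^1 = 0.44
P = 7 * 0.03084098 * 0.44 ≈ 0.094990

0.094990


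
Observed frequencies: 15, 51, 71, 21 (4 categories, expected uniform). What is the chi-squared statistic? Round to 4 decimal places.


chi2 = sum((O-E)^2/E), E = total/4
total = 158, E = 158/4 = 39.5
(15 - 39.5)^2 / 39.5 = 600.25 / 39.5 = 2401/158 ≈ 15.196203
(51 - 39.5)^2 / 39.5 = 132.25 / 39.5 = 529/158 ≈ 3.348101
(71 - 39.5)^2 / 39.5 = 992.25 / 39.5 = 3969/158 ≈ 25.120253
(21 - 39.5)^2 / 39.5 = 342.25 / 39.5 = 1369/158 ≈ 8.664557
chi2 = 4134/79 ≈ 52.329114

52.3291


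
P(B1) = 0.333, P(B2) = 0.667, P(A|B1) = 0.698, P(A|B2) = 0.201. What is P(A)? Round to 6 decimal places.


P(A) = P(A|B1)*P(B1) + P(A|B2)*P(B2)
P(A|B1)*P(B1) = 0.698 * 0.333 = 0.232434
P(A|B2)*P(B2) = 0.201 * 0.667 = 0.134067
P(A) = 0.232434 + 0.134067 = 0.366501

0.366501


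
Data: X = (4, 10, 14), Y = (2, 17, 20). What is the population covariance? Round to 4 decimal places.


Cov = (1/n)*sum((xi-xbar)(yi-ybar))
n = 3, xbar = 28/3 ≈ 9.333333, ybar = 39/3 = 13
sum((xi-xbar)(yi-ybar)) = 94
Cov = 94 / 3 = 94/3 ≈ 31.333333

31.3333


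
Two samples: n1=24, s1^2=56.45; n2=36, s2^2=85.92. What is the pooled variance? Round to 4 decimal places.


sp^2 = ((n1-1)*s1^2 + (n2-1)*s2^2)/(n1+n2-2)
(n1-1)*s1^2 = 23 * 56.45 = 1298.35
(n2-1)*s2^2 = 35 * 85.92 = 3007.2
numerator = 1298.35 + 3007.2 = 4305.55
n1+n2-2 = 58
sp^2 = 4305.55 / 58 = 86111/1160 ≈ 74.233621

74.2336


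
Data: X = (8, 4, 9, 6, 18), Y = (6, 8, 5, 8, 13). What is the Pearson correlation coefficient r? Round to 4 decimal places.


r = sum((xi-xbar)(yi-ybar)) / sqrt(sum((xi-xbar)^2) * sum((yi-ybar)^2))
n = 5, xbar = 45/5 = 9, ybar = 40/5 = 8
Sxy = sum((xi-xbar)(yi-ybar)) = 47
Sxx = sum((xi-xbar)^2) = 116
Syy = sum((yi-ybar)^2) = 38
sqrt(Sxx*Syy) ≈ 66.392771
r = Sxy / sqrt(Sxx*Syy) = 47 / 66.392771 ≈ 0.707908

0.7079


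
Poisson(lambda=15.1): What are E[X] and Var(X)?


E[X] = Var(X) = lambda = 15.1

15.1, 15.1


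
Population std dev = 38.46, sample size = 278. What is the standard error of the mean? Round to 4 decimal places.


SE = sigma / sqrt(n)
sqrt(278) ≈ 16.673332
SE = 38.46 / 16.673332 ≈ 2.306678

2.3067


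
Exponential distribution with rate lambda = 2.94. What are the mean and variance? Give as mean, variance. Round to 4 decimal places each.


mean = 1/lam, var = 1/lam^2
mean = 1 / 2.94 = 50/147 ≈ 0.340136
lam^2 = 2.94^2 = 8.6436
var = 1 / 8.6436 ≈ 0.115693

0.3401, 0.1157


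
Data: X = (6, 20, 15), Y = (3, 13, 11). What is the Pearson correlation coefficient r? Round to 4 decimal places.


r = sum((xi-xbar)(yi-ybar)) / sqrt(sum((xi-xbar)^2) * sum((yi-ybar)^2))
n = 3, xbar = 41/3 ≈ 13.666667, ybar = 27/3 = 9
Sxy = sum((xi-xbar)(yi-ybar)) = 74
Sxx = sum((xi-xbar)^2) = 302/3 ≈ 100.666667
Syy = sum((yi-ybar)^2) = 56
sqrt(Sxx*Syy) ≈ 75.082177
r = Sxy / sqrt(Sxx*Syy) = 74 / 75.082177 ≈ 0.985587

0.9856


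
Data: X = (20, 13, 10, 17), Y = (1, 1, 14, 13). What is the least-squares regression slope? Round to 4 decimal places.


b = sum((xi-xbar)(yi-ybar)) / sum((xi-xbar)^2)
n = 4, xbar = 60/4 = 15, ybar = 29/4 = 7.25
Sxy = sum((xi-xbar)(yi-ybar)) = -41
Sxx = sum((xi-xbar)^2) = 58
b = Sxy / Sxx = -41/58 ≈ -0.706897

-0.7069


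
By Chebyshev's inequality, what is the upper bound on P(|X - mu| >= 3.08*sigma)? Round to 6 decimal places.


P <= 1/k^2
k^2 = 3.08^2 = 9.4864
1/k^2 = 1 / 9.4864 = 625/5929 ≈ 0.10541407

0.105414


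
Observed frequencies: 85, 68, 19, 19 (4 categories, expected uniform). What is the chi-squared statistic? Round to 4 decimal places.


chi2 = sum((O-E)^2/E), E = total/4
total = 191, E = 191/4 = 47.75
(85 - 47.75)^2 / 47.75 = 1387.5625 / 47.75 = 22201/764 ≈ 29.058901
(68 - 47.75)^2 / 47.75 = 410.0625 / 47.75 = 6561/764 ≈ 8.587696
(19 - 47.75)^2 / 47.75 = 826.5625 / 47.75 = 13225/764 ≈ 17.310209
(19 - 47.75)^2 / 47.75 = 826.5625 / 47.75 = 13225/764 ≈ 17.310209
chi2 = 13803/191 ≈ 72.267016

72.2670


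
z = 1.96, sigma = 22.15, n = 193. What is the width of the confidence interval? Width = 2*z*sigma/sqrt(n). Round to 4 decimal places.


width = 2*z*sigma/sqrt(n)
2*z*sigma = 2 * 1.96 * 22.15 = 86.828
sqrt(193) ≈ 13.892444
width = 86.828 / 13.892444 ≈ 6.250016

6.2500


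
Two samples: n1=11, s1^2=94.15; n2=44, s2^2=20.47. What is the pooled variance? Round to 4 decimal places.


sp^2 = ((n1-1)*s1^2 + (n2-1)*s2^2)/(n1+n2-2)
(n1-1)*s1^2 = 10 * 94.15 = 941.5
(n2-1)*s2^2 = 43 * 20.47 = 880.21
numerator = 941.5 + 880.21 = 1821.71
n1+n2-2 = 53
sp^2 = 1821.71 / 53 = 182171/5300 ≈ 34.371887

34.3719


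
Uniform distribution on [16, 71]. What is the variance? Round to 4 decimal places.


Var = (b-a)^2 / 12
(b-a)^2 = (71 - 16)^2 = 3025
Var = 3025/12 ≈ 252.083333

252.0833


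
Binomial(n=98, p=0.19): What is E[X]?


E[X] = n*p = 98 * 0.19 = 18.62

18.62


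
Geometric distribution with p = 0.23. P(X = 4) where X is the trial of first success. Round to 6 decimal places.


P = (1-p)^(k-1) * p
(1-p)^(k-1) = 0.77^3 = 0.456533
P = 0.456533 * 0.23 ≈ 0.1050026

0.105003


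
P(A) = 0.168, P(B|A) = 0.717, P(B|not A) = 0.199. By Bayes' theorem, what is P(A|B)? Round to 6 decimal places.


P(A|B) = P(B|A)*P(A) / P(B), P(B) = P(B|A)*P(A) + P(B|not A)*P(not A)
P(B|A)*P(A) = 0.717 * 0.168 = 0.120456
P(B|not A)*P(not A) = 0.199 * 0.832 = 0.165568
P(B) = 0.120456 + 0.165568 = 0.286024
P(A|B) = 0.120456 / 0.286024 ≈ 0.42113948

0.421139


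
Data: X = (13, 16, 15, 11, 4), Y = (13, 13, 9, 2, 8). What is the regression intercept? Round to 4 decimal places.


a = ybar - b*xbar, where b = sum((xi-xbar)(yi-ybar)) / sum((xi-xbar)^2)
n = 5, xbar = 59/5 = 11.8, ybar = 45/5 = 9
Sxy = sum((xi-xbar)(yi-ybar)) = 35
Sxx = sum((xi-xbar)^2) = 90.8
b = Sxy / Sxx = 175/454 ≈ 0.385463
a = 9 - 0.385463 * 11.8 = 2021/454 ≈ 4.451542

4.4515


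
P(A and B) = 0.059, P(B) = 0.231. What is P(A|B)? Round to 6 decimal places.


P(A|B) = P(A and B) / P(B) = 0.059 / 0.231 = 59/231 ≈ 0.25541126

0.255411


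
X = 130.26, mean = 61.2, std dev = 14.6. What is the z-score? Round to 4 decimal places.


z = (X - mu) / sigma
X - mu = 130.26 - 61.2 = 69.06
z = 69.06 / 14.6 = 3453/730 ≈ 4.730137

4.7301


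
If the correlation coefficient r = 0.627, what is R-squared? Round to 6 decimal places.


R^2 = r^2 = (0.627)^2 = 0.393129

0.393129


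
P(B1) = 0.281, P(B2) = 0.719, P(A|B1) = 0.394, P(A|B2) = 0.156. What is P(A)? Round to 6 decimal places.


P(A) = P(A|B1)*P(B1) + P(A|B2)*P(B2)
P(A|B1)*P(B1) = 0.394 * 0.281 = 0.110714
P(A|B2)*P(B2) = 0.156 * 0.719 = 0.112164
P(A) = 0.110714 + 0.112164 = 0.222878

0.222878


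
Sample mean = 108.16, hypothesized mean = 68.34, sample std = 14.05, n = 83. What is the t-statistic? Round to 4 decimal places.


t = (xbar - mu0) / (s/sqrt(n))
xbar - mu0 = 108.16 - 68.34 = 39.82
sqrt(83) ≈ 9.11043358
s/sqrt(n) = 14.05 / 9.11043358 ≈ 1.54218785
t = 39.82 / 1.54218785 ≈ 25.820460

25.8205


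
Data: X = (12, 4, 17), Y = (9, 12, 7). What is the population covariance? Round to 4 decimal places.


Cov = (1/n)*sum((xi-xbar)(yi-ybar))
n = 3, xbar = 33/3 = 11, ybar = 28/3 ≈ 9.333333
sum((xi-xbar)(yi-ybar)) = -33
Cov = -33 / 3 = -11

-11.0000


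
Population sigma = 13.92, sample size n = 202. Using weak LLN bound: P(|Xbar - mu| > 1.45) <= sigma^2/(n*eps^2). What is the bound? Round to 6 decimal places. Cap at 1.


bound = min(1, sigma^2/(n*eps^2))
sigma^2 = 13.92^2 = 193.7664
n*eps^2 = 202 * 1.45^2 = 202 * 2.1025 = 424.705
sigma^2/(n*eps^2) = 193.7664 / 424.705 = 1152/2525 ≈ 0.45623762

0.456238


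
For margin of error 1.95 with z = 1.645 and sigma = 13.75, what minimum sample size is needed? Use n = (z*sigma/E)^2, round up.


z*sigma/E = 1.645 * 13.75 / 1.95 = 3619/312 ≈ 11.599359
(z*sigma/E)^2 ≈ 134.545129
round up: n = 135

135


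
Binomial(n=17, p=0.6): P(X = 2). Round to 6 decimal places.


P = C(n,k) * p^k * (1-p)^(n-k)
C(17,2) = 136
p^k = 0.6^2 = 0.36
(1-p)^(n-k) = 0.4^15 ≈ 0.000001073742
P = 136 * 0.36 * 0.000001073742 ≈ 0.000053

0.000053


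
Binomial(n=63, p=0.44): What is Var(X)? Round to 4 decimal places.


Var = n*p*(1-p) = 63 * 0.44 * 0.56 = 15.5232

15.5232


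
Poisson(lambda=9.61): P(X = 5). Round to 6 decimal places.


P = e^(-lam) * lam^k / k!
e^(-9.61) ≈ 0.00006705482
lam^k = 9.61^5 ≈ 81962.828698
k! = 5! = 120
P = 0.00006705482 * 81962.828698 / 120 ≈ 0.045800

0.045800


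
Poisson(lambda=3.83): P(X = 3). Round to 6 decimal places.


P = e^(-lam) * lam^k / k!
e^(-3.83) ≈ 0.02170962
lam^k = 3.83^3 = 56.181887
k! = 3! = 6
P = 0.02170962 * 56.181887 / 6 ≈ 0.203281

0.203281


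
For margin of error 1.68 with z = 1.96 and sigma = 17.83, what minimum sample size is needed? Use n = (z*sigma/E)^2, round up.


z*sigma/E = 1.96 * 17.83 / 1.68 = 12481/600 ≈ 20.801667
(z*sigma/E)^2 ≈ 432.709336
round up: n = 433

433


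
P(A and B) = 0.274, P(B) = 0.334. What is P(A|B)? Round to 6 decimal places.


P(A|B) = P(A and B) / P(B) = 0.274 / 0.334 = 137/167 ≈ 0.82035928

0.820359


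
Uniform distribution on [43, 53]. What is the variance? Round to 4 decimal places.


Var = (b-a)^2 / 12
(b-a)^2 = (53 - 43)^2 = 100
Var = 100/12 ≈ 8.333333

8.3333


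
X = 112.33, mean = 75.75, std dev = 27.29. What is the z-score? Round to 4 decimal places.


z = (X - mu) / sigma
X - mu = 112.33 - 75.75 = 36.58
z = 36.58 / 27.29 = 3658/2729 ≈ 1.340418

1.3404


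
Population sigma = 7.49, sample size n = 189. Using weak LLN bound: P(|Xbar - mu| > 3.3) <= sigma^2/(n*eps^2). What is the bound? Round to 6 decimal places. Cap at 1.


bound = min(1, sigma^2/(n*eps^2))
sigma^2 = 7.49^2 = 56.1001
n*eps^2 = 189 * 3.3^2 = 189 * 10.89 = 2058.21
sigma^2/(n*eps^2) = 56.1001 / 2058.21 ≈ 0.02725674

0.027257


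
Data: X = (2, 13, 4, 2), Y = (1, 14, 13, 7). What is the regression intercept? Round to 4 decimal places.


a = ybar - b*xbar, where b = sum((xi-xbar)(yi-ybar)) / sum((xi-xbar)^2)
n = 4, xbar = 21/4 = 5.25, ybar = 35/4 = 8.75
Sxy = sum((xi-xbar)(yi-ybar)) = 66.25
Sxx = sum((xi-xbar)^2) = 82.75
b = Sxy / Sxx = 265/331 ≈ 0.800604
a = 8.75 - 0.800604 * 5.25 = 1505/331 ≈ 4.546828

4.5468


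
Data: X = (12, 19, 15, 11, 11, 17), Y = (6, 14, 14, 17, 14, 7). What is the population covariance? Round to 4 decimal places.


Cov = (1/n)*sum((xi-xbar)(yi-ybar))
n = 6, xbar = 85/6 ≈ 14.166667, ybar = 72/6 = 12
sum((xi-xbar)(yi-ybar)) = -12
Cov = -12 / 6 = -2

-2.0000


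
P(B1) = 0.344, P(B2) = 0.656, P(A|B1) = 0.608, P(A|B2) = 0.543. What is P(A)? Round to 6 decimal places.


P(A) = P(A|B1)*P(B1) + P(A|B2)*P(B2)
P(A|B1)*P(B1) = 0.608 * 0.344 = 0.209152
P(A|B2)*P(B2) = 0.543 * 0.656 = 0.356208
P(A) = 0.209152 + 0.356208 = 0.56536

0.565360


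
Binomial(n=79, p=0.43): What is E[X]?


E[X] = n*p = 79 * 0.43 = 33.97

33.97


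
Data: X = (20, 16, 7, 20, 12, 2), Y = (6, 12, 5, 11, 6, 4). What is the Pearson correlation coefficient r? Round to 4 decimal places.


r = sum((xi-xbar)(yi-ybar)) / sqrt(sum((xi-xbar)^2) * sum((yi-ybar)^2))
n = 6, xbar = 77/6 ≈ 12.833333, ybar = 44/6 = 22/3 ≈ 7.333333
Sxy = sum((xi-xbar)(yi-ybar)) = 247/3 ≈ 82.333333
Sxx = sum((xi-xbar)^2) = 1589/6 ≈ 264.833333
Syy = sum((yi-ybar)^2) = 166/3 ≈ 55.333333
sqrt(Sxx*Syy) ≈ 121.054166
r = Sxy / sqrt(Sxx*Syy) = 82.333333 / 121.054166 ≈ 0.680136

0.6801


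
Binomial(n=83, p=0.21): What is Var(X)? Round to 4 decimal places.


Var = n*p*(1-p) = 83 * 0.21 * 0.79 = 13.7697

13.7697


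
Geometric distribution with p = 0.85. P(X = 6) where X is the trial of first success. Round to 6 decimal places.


P = (1-p)^(k-1) * p
(1-p)^(k-1) = 0.15^5 = 0.0000759375
P = 0.0000759375 * 0.85 ≈ 0.00006454688

0.000065


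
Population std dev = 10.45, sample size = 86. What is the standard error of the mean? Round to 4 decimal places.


SE = sigma / sqrt(n)
sqrt(86) ≈ 9.273618
SE = 10.45 / 9.273618 ≈ 1.126852

1.1269


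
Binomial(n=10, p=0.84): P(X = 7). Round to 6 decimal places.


P = C(n,k) * p^k * (1-p)^(n-k)
C(10,7) = 120
p^k = 0.84^7 ≈ 0.2950903
(1-p)^(n-k) = 0.16^3 = 0.004096
P = 120 * 0.2950903 * 0.004096 ≈ 0.145043

0.145043


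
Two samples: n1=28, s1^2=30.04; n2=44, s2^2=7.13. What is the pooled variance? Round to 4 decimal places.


sp^2 = ((n1-1)*s1^2 + (n2-1)*s2^2)/(n1+n2-2)
(n1-1)*s1^2 = 27 * 30.04 = 811.08
(n2-1)*s2^2 = 43 * 7.13 = 306.59
numerator = 811.08 + 306.59 = 1117.67
n1+n2-2 = 70
sp^2 = 1117.67 / 70 = 111767/7000 ≈ 15.966714

15.9667


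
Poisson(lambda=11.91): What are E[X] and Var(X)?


E[X] = Var(X) = lambda = 11.91

11.91, 11.91


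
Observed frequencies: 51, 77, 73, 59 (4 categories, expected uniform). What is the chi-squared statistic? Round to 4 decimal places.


chi2 = sum((O-E)^2/E), E = total/4
total = 260, E = 260/4 = 65
(51 - 65)^2 / 65 = 196 / 65 = 196/65 ≈ 3.015385
(77 - 65)^2 / 65 = 144 / 65 = 144/65 ≈ 2.215385
(73 - 65)^2 / 65 = 64 / 65 = 64/65 ≈ 0.984615
(59 - 65)^2 / 65 = 36 / 65 = 36/65 ≈ 0.553846
chi2 = 88/13 ≈ 6.769231

6.7692


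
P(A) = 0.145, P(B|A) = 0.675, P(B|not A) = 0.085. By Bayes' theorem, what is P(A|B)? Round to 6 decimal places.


P(A|B) = P(B|A)*P(A) / P(B), P(B) = P(B|A)*P(A) + P(B|not A)*P(not A)
P(B|A)*P(A) = 0.675 * 0.145 = 0.097875
P(B|not A)*P(not A) = 0.085 * 0.855 = 0.072675
P(B) = 0.097875 + 0.072675 = 0.17055
P(A|B) = 0.097875 / 0.17055 = 435/758 ≈ 0.57387863

0.573879


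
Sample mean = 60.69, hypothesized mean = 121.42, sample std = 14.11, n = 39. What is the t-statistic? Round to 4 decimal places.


t = (xbar - mu0) / (s/sqrt(n))
xbar - mu0 = 60.69 - 121.42 = -60.73
sqrt(39) ≈ 6.24499800
s/sqrt(n) = 14.11 / 6.24499800 ≈ 2.25940825
t = -60.73 / 2.25940825 ≈ -26.878719

-26.8787


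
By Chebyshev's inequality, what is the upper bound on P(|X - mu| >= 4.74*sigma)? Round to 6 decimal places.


P <= 1/k^2
k^2 = 4.74^2 = 22.4676
1/k^2 = 1 / 22.4676 ≈ 0.04450854

0.044509


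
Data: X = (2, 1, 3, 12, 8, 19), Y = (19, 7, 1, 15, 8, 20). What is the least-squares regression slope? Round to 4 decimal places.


b = sum((xi-xbar)(yi-ybar)) / sum((xi-xbar)^2)
n = 6, xbar = 45/6 = 7.5, ybar = 70/6 = 35/3 ≈ 11.666667
Sxy = sum((xi-xbar)(yi-ybar)) = 147
Sxx = sum((xi-xbar)^2) = 245.5
b = Sxy / Sxx = 294/491 ≈ 0.598778

0.5988


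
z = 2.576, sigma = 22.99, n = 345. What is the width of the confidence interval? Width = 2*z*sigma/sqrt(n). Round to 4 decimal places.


width = 2*z*sigma/sqrt(n)
2*z*sigma = 2 * 2.576 * 22.99 = 118.44448
sqrt(345) ≈ 18.574176
width = 118.44448 / 18.574176 ≈ 6.376836

6.3768


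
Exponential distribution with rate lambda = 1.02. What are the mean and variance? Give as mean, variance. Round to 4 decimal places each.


mean = 1/lam, var = 1/lam^2
mean = 1 / 1.02 = 50/51 ≈ 0.980392
lam^2 = 1.02^2 = 1.0404
var = 1 / 1.0404 = 2500/2601 ≈ 0.961169

0.9804, 0.9612


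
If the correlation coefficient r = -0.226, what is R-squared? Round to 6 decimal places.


R^2 = r^2 = (-0.226)^2 = 0.051076

0.051076


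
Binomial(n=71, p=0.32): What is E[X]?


E[X] = n*p = 71 * 0.32 = 22.72

22.72


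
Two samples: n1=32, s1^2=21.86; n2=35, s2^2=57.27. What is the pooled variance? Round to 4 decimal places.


sp^2 = ((n1-1)*s1^2 + (n2-1)*s2^2)/(n1+n2-2)
(n1-1)*s1^2 = 31 * 21.86 = 677.66
(n2-1)*s2^2 = 34 * 57.27 = 1947.18
numerator = 677.66 + 1947.18 = 2624.84
n1+n2-2 = 65
sp^2 = 2624.84 / 65 = 65621/1625 ≈ 40.382154

40.3822


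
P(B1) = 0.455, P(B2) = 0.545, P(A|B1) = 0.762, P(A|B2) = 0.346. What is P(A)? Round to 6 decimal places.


P(A) = P(A|B1)*P(B1) + P(A|B2)*P(B2)
P(A|B1)*P(B1) = 0.762 * 0.455 = 0.34671
P(A|B2)*P(B2) = 0.346 * 0.545 = 0.18857
P(A) = 0.34671 + 0.18857 = 0.53528

0.535280


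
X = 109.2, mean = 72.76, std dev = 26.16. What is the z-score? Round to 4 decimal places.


z = (X - mu) / sigma
X - mu = 109.2 - 72.76 = 36.44
z = 36.44 / 26.16 = 911/654 ≈ 1.392966

1.3930


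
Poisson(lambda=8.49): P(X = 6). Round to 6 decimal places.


P = e^(-lam) * lam^k / k!
e^(-8.49) ≈ 0.0002055133
lam^k = 8.49^6 ≈ 374495.101572
k! = 6! = 720
P = 0.0002055133 * 374495.101572 / 720 ≈ 0.106894

0.106894


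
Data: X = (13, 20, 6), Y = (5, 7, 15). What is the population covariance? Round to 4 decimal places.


Cov = (1/n)*sum((xi-xbar)(yi-ybar))
n = 3, xbar = 39/3 = 13, ybar = 27/3 = 9
sum((xi-xbar)(yi-ybar)) = -56
Cov = -56 / 3 = -56/3 ≈ -18.666667

-18.6667


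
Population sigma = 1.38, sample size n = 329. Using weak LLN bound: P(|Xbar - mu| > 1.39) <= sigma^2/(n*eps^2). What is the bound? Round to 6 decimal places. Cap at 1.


bound = min(1, sigma^2/(n*eps^2))
sigma^2 = 1.38^2 = 1.9044
n*eps^2 = 329 * 1.39^2 = 329 * 1.9321 = 635.6609
sigma^2/(n*eps^2) = 1.9044 / 635.6609 ≈ 0.00299594

0.002996


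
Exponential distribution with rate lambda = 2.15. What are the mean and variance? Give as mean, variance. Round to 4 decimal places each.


mean = 1/lam, var = 1/lam^2
mean = 1 / 2.15 = 20/43 ≈ 0.465116
lam^2 = 2.15^2 = 4.6225
var = 1 / 4.6225 = 400/1849 ≈ 0.216333

0.4651, 0.2163


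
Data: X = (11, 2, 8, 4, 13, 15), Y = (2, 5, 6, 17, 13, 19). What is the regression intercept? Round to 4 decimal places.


a = ybar - b*xbar, where b = sum((xi-xbar)(yi-ybar)) / sum((xi-xbar)^2)
n = 6, xbar = 53/6 ≈ 8.833333, ybar = 62/6 = 31/3 ≈ 10.333333
Sxy = sum((xi-xbar)(yi-ybar)) = 163/3 ≈ 54.333333
Sxx = sum((xi-xbar)^2) = 785/6 ≈ 130.833333
b = Sxy / Sxx = 326/785 ≈ 0.415287
a = 10.333333 - 0.415287 * 8.833333 = 5232/785 ≈ 6.664968

6.6650


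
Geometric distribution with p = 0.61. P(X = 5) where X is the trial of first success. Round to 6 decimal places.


P = (1-p)^(k-1) * p
(1-p)^(k-1) = 0.39^4 = 0.02313441
P = 0.02313441 * 0.61 ≈ 0.01411199

0.014112


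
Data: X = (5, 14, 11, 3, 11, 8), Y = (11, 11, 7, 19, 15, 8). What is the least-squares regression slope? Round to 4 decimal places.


b = sum((xi-xbar)(yi-ybar)) / sum((xi-xbar)^2)
n = 6, xbar = 52/6 = 26/3 ≈ 8.666667, ybar = 71/6 ≈ 11.833333
Sxy = sum((xi-xbar)(yi-ybar)) = -130/3 ≈ -43.333333
Sxx = sum((xi-xbar)^2) = 256/3 ≈ 85.333333
b = Sxy / Sxx = -65/128 ≈ -0.507813

-0.5078


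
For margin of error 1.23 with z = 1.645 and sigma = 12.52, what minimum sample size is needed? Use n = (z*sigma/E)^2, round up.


z*sigma/E = 1.645 * 12.52 / 1.23 = 102977/6150 ≈ 16.744228
(z*sigma/E)^2 ≈ 280.369159
round up: n = 281

281


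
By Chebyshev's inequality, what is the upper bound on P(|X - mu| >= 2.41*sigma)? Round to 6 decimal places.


P <= 1/k^2
k^2 = 2.41^2 = 5.8081
1/k^2 = 1 / 5.8081 ≈ 0.17217334

0.172173


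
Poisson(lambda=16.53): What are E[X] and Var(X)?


E[X] = Var(X) = lambda = 16.53

16.53, 16.53


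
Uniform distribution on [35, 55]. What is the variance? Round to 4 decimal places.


Var = (b-a)^2 / 12
(b-a)^2 = (55 - 35)^2 = 400
Var = 400/12 ≈ 33.333333

33.3333


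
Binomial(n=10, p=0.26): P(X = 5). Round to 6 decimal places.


P = C(n,k) * p^k * (1-p)^(n-k)
C(10,5) = 252
p^k = 0.26^5 ≈ 0.001188138
(1-p)^(n-k) = 0.74^5 ≈ 0.2219007
P = 252 * 0.001188138 * 0.2219007 ≈ 0.066439

0.066439


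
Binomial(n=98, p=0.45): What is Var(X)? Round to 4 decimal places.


Var = n*p*(1-p) = 98 * 0.45 * 0.55 = 24.255

24.2550


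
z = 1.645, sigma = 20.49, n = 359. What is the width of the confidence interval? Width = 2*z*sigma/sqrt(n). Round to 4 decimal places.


width = 2*z*sigma/sqrt(n)
2*z*sigma = 2 * 1.645 * 20.49 = 67.4121
sqrt(359) ≈ 18.947295
width = 67.4121 / 18.947295 ≈ 3.557875

3.5579


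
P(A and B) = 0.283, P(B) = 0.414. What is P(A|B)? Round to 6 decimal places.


P(A|B) = P(A and B) / P(B) = 0.283 / 0.414 = 283/414 ≈ 0.68357488

0.683575


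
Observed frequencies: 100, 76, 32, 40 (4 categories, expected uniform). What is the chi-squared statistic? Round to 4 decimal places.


chi2 = sum((O-E)^2/E), E = total/4
total = 248, E = 248/4 = 62
(100 - 62)^2 / 62 = 1444 / 62 = 722/31 ≈ 23.290323
(76 - 62)^2 / 62 = 196 / 62 = 98/31 ≈ 3.161290
(32 - 62)^2 / 62 = 900 / 62 = 450/31 ≈ 14.516129
(40 - 62)^2 / 62 = 484 / 62 = 242/31 ≈ 7.806452
chi2 = 1512/31 ≈ 48.774194

48.7742


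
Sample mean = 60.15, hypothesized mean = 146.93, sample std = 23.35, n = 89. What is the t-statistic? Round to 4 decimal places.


t = (xbar - mu0) / (s/sqrt(n))
xbar - mu0 = 60.15 - 146.93 = -86.78
sqrt(89) ≈ 9.43398113
s/sqrt(n) = 23.35 / 9.43398113 ≈ 2.47509505
t = -86.78 / 2.47509505 ≈ -35.061280

-35.0613


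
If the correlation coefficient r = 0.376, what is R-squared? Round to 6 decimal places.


R^2 = r^2 = (0.376)^2 = 0.141376

0.141376


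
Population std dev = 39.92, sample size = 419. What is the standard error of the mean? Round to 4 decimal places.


SE = sigma / sqrt(n)
sqrt(419) ≈ 20.469489
SE = 39.92 / 20.469489 ≈ 1.950220

1.9502


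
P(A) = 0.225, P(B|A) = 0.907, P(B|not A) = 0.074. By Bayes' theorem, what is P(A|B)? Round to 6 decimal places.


P(A|B) = P(B|A)*P(A) / P(B), P(B) = P(B|A)*P(A) + P(B|not A)*P(not A)
P(B|A)*P(A) = 0.907 * 0.225 = 0.204075
P(B|not A)*P(not A) = 0.074 * 0.775 = 0.05735
P(B) = 0.204075 + 0.05735 = 0.261425
P(A|B) = 0.204075 / 0.261425 ≈ 0.78062542

0.780625


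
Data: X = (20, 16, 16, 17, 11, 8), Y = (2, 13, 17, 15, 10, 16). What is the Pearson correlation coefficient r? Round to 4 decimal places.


r = sum((xi-xbar)(yi-ybar)) / sqrt(sum((xi-xbar)^2) * sum((yi-ybar)^2))
n = 6, xbar = 88/6 = 44/3 ≈ 14.666667, ybar = 73/6 ≈ 12.166667
Sxy = sum((xi-xbar)(yi-ybar)) = -173/3 ≈ -57.666667
Sxx = sum((xi-xbar)^2) = 286/3 ≈ 95.333333
Syy = sum((yi-ybar)^2) = 929/6 ≈ 154.833333
sqrt(Sxx*Syy) ≈ 121.493941
r = Sxy / sqrt(Sxx*Syy) = -57.666667 / 121.493941 ≈ -0.474646

-0.4746


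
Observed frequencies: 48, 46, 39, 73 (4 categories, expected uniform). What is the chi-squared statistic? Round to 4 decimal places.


chi2 = sum((O-E)^2/E), E = total/4
total = 206, E = 206/4 = 51.5
(48 - 51.5)^2 / 51.5 = 12.25 / 51.5 = 49/206 ≈ 0.237864
(46 - 51.5)^2 / 51.5 = 30.25 / 51.5 = 121/206 ≈ 0.587379
(39 - 51.5)^2 / 51.5 = 156.25 / 51.5 = 625/206 ≈ 3.033981
(73 - 51.5)^2 / 51.5 = 462.25 / 51.5 = 1849/206 ≈ 8.975728
chi2 = 1322/103 ≈ 12.834951

12.8350


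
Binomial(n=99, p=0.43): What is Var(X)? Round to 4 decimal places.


Var = n*p*(1-p) = 99 * 0.43 * 0.57 = 24.2649

24.2649


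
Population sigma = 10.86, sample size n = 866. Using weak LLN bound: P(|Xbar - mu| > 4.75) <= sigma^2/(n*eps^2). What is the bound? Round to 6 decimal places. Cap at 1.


bound = min(1, sigma^2/(n*eps^2))
sigma^2 = 10.86^2 = 117.9396
n*eps^2 = 866 * 4.75^2 = 866 * 22.5625 = 19539.125
sigma^2/(n*eps^2) = 117.9396 / 19539.125 ≈ 0.00603607

0.006036


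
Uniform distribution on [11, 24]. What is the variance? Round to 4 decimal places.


Var = (b-a)^2 / 12
(b-a)^2 = (24 - 11)^2 = 169
Var = 169/12 ≈ 14.083333

14.0833


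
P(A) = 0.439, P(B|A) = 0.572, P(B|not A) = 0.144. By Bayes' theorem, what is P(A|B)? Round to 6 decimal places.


P(A|B) = P(B|A)*P(A) / P(B), P(B) = P(B|A)*P(A) + P(B|not A)*P(not A)
P(B|A)*P(A) = 0.572 * 0.439 = 0.251108
P(B|not A)*P(not A) = 0.144 * 0.561 = 0.080784
P(B) = 0.251108 + 0.080784 = 0.331892
P(A|B) = 0.251108 / 0.331892 = 5707/7543 ≈ 0.75659552

0.756596


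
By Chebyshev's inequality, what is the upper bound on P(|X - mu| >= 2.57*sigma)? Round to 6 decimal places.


P <= 1/k^2
k^2 = 2.57^2 = 6.6049
1/k^2 = 1 / 6.6049 ≈ 0.15140275

0.151403


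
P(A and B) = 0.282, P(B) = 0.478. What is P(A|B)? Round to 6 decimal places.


P(A|B) = P(A and B) / P(B) = 0.282 / 0.478 = 141/239 ≈ 0.58995816

0.589958


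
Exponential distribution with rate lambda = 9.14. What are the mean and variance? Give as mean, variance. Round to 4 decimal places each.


mean = 1/lam, var = 1/lam^2
mean = 1 / 9.14 = 50/457 ≈ 0.109409
lam^2 = 9.14^2 = 83.5396
var = 1 / 83.5396 ≈ 0.011970

0.1094, 0.0120


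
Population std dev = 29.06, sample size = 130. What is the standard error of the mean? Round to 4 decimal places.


SE = sigma / sqrt(n)
sqrt(130) ≈ 11.401754
SE = 29.06 / 11.401754 ≈ 2.548731

2.5487


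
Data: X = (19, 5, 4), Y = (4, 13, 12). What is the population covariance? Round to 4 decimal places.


Cov = (1/n)*sum((xi-xbar)(yi-ybar))
n = 3, xbar = 28/3 ≈ 9.333333, ybar = 29/3 ≈ 9.666667
sum((xi-xbar)(yi-ybar)) = -245/3 ≈ -81.666667
Cov = -81.666667 / 3 = -245/9 ≈ -27.222222

-27.2222


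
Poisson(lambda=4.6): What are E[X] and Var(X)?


E[X] = Var(X) = lambda = 4.6

4.6, 4.6


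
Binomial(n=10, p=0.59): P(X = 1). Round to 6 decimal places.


P = C(n,k) * p^k * (1-p)^(n-k)
C(10,1) = 10
p^k = 0.59^1 = 0.59
(1-p)^(n-k) = 0.41^9 ≈ 0.0003273819
P = 10 * 0.59 * 0.0003273819 ≈ 0.001932

0.001932


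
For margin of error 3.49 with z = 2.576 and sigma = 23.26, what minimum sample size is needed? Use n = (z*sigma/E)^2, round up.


z*sigma/E = 2.576 * 23.26 / 3.49 ≈ 17.168413
(z*sigma/E)^2 ≈ 294.754391
round up: n = 295

295


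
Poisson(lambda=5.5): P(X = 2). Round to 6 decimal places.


P = e^(-lam) * lam^k / k!
e^(-5.5) ≈ 0.004086771
lam^k = 5.5^2 = 30.25
k! = 2! = 2
P = 0.004086771 * 30.25 / 2 ≈ 0.061812

0.061812


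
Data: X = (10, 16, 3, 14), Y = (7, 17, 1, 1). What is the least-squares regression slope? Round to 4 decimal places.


b = sum((xi-xbar)(yi-ybar)) / sum((xi-xbar)^2)
n = 4, xbar = 43/4 = 10.75, ybar = 26/4 = 6.5
Sxy = sum((xi-xbar)(yi-ybar)) = 79.5
Sxx = sum((xi-xbar)^2) = 98.75
b = Sxy / Sxx = 318/395 ≈ 0.805063

0.8051
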